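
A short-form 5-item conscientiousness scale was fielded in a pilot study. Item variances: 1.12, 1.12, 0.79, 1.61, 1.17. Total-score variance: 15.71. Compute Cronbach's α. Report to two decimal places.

α = 0.79

sum of item variances = 1.12 + 1.12 + 0.79 + 1.61 + 1.17 = 5.81
α = (k/(k−1))·(1 − sum of item variances/σ²_T) = (5/4)·(1 − 5.81/15.71) = 0.79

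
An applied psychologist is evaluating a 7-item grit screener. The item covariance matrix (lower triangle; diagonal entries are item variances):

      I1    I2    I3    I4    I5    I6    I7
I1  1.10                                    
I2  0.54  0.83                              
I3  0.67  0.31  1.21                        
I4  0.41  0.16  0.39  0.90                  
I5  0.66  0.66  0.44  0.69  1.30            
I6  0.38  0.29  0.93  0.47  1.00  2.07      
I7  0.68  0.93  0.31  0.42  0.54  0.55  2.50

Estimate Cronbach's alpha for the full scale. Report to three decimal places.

α = 0.814

Σσ²ᵢ = 1.10 + 0.83 + 1.21 + 0.90 + 1.30 + 2.07 + 2.50 = 9.91
Σ_{i<j} σ_ij = 11.43
Var(T) = 9.91 + 2 × 11.43 = 32.77
α = (k/(k−1))·(1 − Σσ²ᵢ/Var(T)) = (7/6)·(1 − 9.91/32.77) = 0.814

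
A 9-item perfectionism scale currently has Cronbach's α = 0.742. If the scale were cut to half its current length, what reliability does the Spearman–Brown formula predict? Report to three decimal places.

Length factor m = 1/2
α' = m·α / (1 − (1−m)·α)
   = 1/2 × 0.742 / (1 − (1 − 1/2) × 0.742)
   = 0.3710 / 0.6290 = 0.590

predicted reliability = 0.590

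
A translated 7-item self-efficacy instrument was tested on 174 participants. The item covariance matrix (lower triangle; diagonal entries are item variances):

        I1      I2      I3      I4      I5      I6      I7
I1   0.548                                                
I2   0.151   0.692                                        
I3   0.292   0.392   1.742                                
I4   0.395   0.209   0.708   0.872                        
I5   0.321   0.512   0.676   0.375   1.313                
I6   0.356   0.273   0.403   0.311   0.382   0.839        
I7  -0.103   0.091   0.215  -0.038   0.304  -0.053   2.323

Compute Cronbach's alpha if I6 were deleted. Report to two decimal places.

Remaining items: I1, I2, I3, I4, I5, I7 (k = 6).
ΣVar(i) = 0.548 + 0.692 + 1.742 + 0.872 + 1.313 + 2.323 = 7.490
σ²_total = 7.490 + 2 × 4.500 = 16.490
α (item deleted) = (6/5)·(1 − 7.490/16.490) = 0.65

α = 0.65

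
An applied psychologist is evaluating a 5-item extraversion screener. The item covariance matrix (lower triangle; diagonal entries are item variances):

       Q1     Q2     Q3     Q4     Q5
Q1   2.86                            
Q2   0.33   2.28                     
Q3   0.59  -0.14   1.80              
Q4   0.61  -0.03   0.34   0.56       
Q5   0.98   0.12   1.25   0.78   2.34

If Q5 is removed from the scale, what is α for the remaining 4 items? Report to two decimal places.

α = 0.42

Remaining items: Q1, Q2, Q3, Q4 (k = 4).
ΣVar(i) = 2.86 + 2.28 + 1.80 + 0.56 = 7.50
Var(T) = 7.50 + 2 × 1.70 = 10.90
α (item deleted) = (4/3)·(1 − 7.50/10.90) = 0.42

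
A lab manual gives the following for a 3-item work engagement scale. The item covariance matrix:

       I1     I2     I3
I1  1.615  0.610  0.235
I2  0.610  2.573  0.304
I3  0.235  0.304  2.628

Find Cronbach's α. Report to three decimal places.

Cronbach's α = 0.378

Σσᵢ² = 1.615 + 2.573 + 2.628 = 6.816
Σ_{i<j} σ_ij = 1.149
σ²_T = 6.816 + 2 × 1.149 = 9.114
α = (k/(k−1))·(1 − Σσᵢ²/σ²_T) = (3/2)·(1 − 6.816/9.114) = 0.378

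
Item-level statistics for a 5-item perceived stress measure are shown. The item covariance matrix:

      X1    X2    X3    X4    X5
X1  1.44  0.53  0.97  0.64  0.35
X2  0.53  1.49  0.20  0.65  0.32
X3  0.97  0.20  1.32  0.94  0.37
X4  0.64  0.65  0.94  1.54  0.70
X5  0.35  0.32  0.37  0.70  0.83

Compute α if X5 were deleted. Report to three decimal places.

Remaining items: X1, X2, X3, X4 (k = 4).
ΣVar(i) = 1.44 + 1.49 + 1.32 + 1.54 = 5.79
Var(T) = 5.79 + 2 × 3.93 = 13.65
α (item deleted) = (4/3)·(1 − 5.79/13.65) = 0.768

α = 0.768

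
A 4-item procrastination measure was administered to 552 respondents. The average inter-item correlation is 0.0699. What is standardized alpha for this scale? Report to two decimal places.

α = 0.23

Standardized α = k·r̄ / (1 + (k−1)·r̄) = 4 × 0.0699 / (1 + 3 × 0.0699)
  = 0.2796 / 1.2097 = 0.23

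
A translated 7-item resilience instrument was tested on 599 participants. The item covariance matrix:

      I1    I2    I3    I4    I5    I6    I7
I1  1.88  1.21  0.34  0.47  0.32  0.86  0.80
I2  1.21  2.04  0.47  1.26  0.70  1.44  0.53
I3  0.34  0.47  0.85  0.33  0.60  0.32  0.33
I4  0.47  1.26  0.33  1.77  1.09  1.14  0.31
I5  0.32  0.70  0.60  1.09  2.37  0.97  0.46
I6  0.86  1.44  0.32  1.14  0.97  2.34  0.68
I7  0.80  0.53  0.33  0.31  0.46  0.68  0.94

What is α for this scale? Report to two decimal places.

α = 0.82

Σσ²ᵢ = 1.88 + 2.04 + 0.85 + 1.77 + 2.37 + 2.34 + 0.94 = 12.19
Sum of the distinct covariances = 14.63
σ²_T = 12.19 + 2 × 14.63 = 41.45
α = (k/(k−1))·(1 − Σσ²ᵢ/σ²_T) = (7/6)·(1 − 12.19/41.45) = 0.82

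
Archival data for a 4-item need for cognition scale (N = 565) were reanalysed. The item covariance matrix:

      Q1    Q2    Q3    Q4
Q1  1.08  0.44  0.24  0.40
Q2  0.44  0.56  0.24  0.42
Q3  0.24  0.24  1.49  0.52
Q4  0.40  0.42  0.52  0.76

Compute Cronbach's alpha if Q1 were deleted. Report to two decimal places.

Remaining items: Q2, Q3, Q4 (k = 3).
Σσᵢ² = 0.56 + 1.49 + 0.76 = 2.81
σ²_total = 2.81 + 2 × 1.18 = 5.17
α (item deleted) = (3/2)·(1 − 2.81/5.17) = 0.68

α = 0.68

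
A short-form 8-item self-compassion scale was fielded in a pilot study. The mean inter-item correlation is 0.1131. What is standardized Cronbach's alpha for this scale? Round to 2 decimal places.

Standardized α = k·r̄ / (1 + (k−1)·r̄) = 8 × 0.1131 / (1 + 7 × 0.1131)
  = 0.9048 / 1.7917 = 0.50

α = 0.50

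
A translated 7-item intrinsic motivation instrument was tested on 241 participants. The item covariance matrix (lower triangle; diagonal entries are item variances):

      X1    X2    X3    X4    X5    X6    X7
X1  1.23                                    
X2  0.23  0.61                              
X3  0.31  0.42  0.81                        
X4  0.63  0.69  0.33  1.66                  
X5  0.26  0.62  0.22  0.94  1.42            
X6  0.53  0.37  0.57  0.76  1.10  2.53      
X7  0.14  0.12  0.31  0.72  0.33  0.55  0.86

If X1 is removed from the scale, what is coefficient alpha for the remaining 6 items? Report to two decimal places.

coefficient alpha = 0.81

Remaining items: X2, X3, X4, X5, X6, X7 (k = 6).
Σσ²ᵢ = 0.61 + 0.81 + 1.66 + 1.42 + 2.53 + 0.86 = 7.89
σ²_total = 7.89 + 2 × 8.05 = 23.99
α (item deleted) = (6/5)·(1 − 7.89/23.99) = 0.81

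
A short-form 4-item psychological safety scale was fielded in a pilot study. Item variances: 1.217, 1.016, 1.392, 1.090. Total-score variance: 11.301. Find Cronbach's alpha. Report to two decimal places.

Σσ²ᵢ = 1.217 + 1.016 + 1.392 + 1.090 = 4.715
α = (k/(k−1))·(1 − Σσ²ᵢ/σ²_T) = (4/3)·(1 − 4.715/11.301) = 0.78

Cronbach's alpha = 0.78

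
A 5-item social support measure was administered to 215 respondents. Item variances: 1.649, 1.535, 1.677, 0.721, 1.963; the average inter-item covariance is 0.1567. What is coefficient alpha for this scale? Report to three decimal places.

sum of item variances = 1.649 + 1.535 + 1.677 + 0.721 + 1.963 = 7.545
Sum of the 10 distinct covariances = 10 × 0.1567 = 1.5670
Var(T) = sum of item variances + 2·Σcov = 7.545 + 2 × 1.5670 = 10.6790
α = (5/4)·(1 − 7.545/10.6790) = 0.367

α = 0.367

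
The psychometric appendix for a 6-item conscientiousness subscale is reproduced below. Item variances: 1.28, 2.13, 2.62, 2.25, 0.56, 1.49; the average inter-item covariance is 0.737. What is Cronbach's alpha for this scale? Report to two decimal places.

α = 0.82

sum of item variances = 1.28 + 2.13 + 2.62 + 2.25 + 0.56 + 1.49 = 10.33
Sum of the 15 distinct covariances = 15 × 0.737 = 11.055
σ²_T = sum of item variances + 2·Σcov = 10.33 + 2 × 11.055 = 32.440
α = (6/5)·(1 − 10.33/32.440) = 0.82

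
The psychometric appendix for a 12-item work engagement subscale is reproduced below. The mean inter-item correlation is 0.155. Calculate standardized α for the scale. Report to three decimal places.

Standardized α = k·r̄ / (1 + (k−1)·r̄) = 12 × 0.155 / (1 + 11 × 0.155)
  = 1.8600 / 2.7050 = 0.688

α = 0.688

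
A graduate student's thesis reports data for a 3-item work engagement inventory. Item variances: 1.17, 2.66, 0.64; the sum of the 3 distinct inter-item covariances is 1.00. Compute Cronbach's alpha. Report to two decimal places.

α = 0.46

ΣVar(i) = 1.17 + 2.66 + 0.64 = 4.47
Sum of distinct covariances = 1.00
σ²_total = ΣVar(i) + 2·Σcov = 4.47 + 2 × 1.00 = 6.47
α = (3/2)·(1 − 4.47/6.47) = 0.46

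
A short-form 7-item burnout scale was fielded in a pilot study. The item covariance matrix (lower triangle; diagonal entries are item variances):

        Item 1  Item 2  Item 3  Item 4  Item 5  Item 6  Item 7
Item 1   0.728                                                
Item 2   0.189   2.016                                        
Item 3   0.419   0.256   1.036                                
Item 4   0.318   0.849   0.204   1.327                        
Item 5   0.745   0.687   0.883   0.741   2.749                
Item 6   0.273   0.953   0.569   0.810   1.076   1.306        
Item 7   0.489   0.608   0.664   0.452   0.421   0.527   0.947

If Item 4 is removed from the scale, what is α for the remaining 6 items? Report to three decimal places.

Remaining items: Item 1, Item 2, Item 3, Item 5, Item 6, Item 7 (k = 6).
Σσᵢ² = 0.728 + 2.016 + 1.036 + 2.749 + 1.306 + 0.947 = 8.782
σ²_T = 8.782 + 2 × 8.759 = 26.300
α (item deleted) = (6/5)·(1 − 8.782/26.300) = 0.799

α = 0.799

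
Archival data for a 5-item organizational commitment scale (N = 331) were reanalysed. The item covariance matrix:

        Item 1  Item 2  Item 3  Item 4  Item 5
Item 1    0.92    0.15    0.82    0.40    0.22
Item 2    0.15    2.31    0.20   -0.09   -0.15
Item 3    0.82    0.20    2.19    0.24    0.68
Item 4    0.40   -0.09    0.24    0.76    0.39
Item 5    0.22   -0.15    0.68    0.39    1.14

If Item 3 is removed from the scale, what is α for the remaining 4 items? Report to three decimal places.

Remaining items: Item 1, Item 2, Item 4, Item 5 (k = 4).
Σσ²ᵢ = 0.92 + 2.31 + 0.76 + 1.14 = 5.13
total variance = 5.13 + 2 × 0.92 = 6.97
α (item deleted) = (4/3)·(1 − 5.13/6.97) = 0.352

α = 0.352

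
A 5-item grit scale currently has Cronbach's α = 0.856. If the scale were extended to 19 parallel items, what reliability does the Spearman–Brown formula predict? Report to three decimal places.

Length factor m = 19/5 = 3.8000
α' = m·α / (1 + (m−1)·α)
   = 19/5 × 0.856 / (1 + (19/5 − 1) × 0.856)
   = 3.2528 / 3.3968 = 0.958

predicted reliability = 0.958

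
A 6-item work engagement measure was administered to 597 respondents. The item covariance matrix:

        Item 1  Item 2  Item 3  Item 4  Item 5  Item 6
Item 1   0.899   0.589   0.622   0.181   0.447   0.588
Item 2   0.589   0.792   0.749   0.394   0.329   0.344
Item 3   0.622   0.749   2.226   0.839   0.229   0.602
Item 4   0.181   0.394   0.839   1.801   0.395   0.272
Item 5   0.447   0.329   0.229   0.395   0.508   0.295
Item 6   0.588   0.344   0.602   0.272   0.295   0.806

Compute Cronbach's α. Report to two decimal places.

ΣVar(i) = 0.899 + 0.792 + 2.226 + 1.801 + 0.508 + 0.806 = 7.032
Σ_{i<j} σ_ij = 6.875
σ²_total = 7.032 + 2 × 6.875 = 20.782
α = (k/(k−1))·(1 − ΣVar(i)/σ²_total) = (6/5)·(1 − 7.032/20.782) = 0.79

Cronbach's α = 0.79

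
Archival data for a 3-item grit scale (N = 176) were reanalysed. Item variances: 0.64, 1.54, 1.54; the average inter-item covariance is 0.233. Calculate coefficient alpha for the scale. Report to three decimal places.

sum of item variances = 0.64 + 1.54 + 1.54 = 3.72
Sum of the 3 distinct covariances = 3 × 0.233 = 0.699
Var(T) = sum of item variances + 2·Σcov = 3.72 + 2 × 0.699 = 5.118
α = (3/2)·(1 − 3.72/5.118) = 0.410

coefficient alpha = 0.410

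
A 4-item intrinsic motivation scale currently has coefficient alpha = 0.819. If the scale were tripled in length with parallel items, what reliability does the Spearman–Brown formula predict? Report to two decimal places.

predicted reliability = 0.93

Length factor m = 3
α' = m·α / (1 + (m−1)·α)
   = 3 × 0.819 / (1 + (3 − 1) × 0.819)
   = 2.4570 / 2.6380 = 0.93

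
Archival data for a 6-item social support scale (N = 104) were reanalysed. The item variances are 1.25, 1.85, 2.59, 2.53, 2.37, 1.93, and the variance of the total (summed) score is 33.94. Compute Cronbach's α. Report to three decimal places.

Cronbach's α = 0.757

ΣVar(i) = 1.25 + 1.85 + 2.59 + 2.53 + 2.37 + 1.93 = 12.52
α = (k/(k−1))·(1 − ΣVar(i)/σ²_total) = (6/5)·(1 − 12.52/33.94) = 0.757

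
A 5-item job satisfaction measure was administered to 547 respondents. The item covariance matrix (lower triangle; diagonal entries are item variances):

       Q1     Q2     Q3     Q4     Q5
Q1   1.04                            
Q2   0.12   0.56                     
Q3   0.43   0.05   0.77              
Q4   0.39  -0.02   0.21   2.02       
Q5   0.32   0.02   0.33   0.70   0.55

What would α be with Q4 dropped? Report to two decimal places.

Remaining items: Q1, Q2, Q3, Q5 (k = 4).
ΣVar(i) = 1.04 + 0.56 + 0.77 + 0.55 = 2.92
σ²_total = 2.92 + 2 × 1.27 = 5.46
α (item deleted) = (4/3)·(1 − 2.92/5.46) = 0.62

α = 0.62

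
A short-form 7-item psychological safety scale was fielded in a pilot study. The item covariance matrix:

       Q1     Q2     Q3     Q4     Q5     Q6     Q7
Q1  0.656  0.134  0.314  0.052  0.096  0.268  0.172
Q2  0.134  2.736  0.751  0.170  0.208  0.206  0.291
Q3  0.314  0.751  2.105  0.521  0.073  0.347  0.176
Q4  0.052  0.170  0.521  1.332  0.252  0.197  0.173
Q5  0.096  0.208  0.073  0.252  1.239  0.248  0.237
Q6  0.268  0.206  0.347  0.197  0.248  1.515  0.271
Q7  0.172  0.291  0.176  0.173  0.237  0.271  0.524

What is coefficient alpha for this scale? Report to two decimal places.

sum of item variances = 0.656 + 2.736 + 2.105 + 1.332 + 1.239 + 1.515 + 0.524 = 10.107
Σ_{i<j} σ_ij = 5.157
Var(T) = 10.107 + 2 × 5.157 = 20.421
α = (k/(k−1))·(1 − sum of item variances/Var(T)) = (7/6)·(1 − 10.107/20.421) = 0.59

α = 0.59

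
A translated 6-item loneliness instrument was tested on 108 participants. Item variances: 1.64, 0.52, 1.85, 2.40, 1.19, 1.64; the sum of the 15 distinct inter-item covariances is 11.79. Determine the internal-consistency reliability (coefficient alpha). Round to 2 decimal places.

coefficient alpha = 0.86

ΣVar(i) = 1.64 + 0.52 + 1.85 + 2.40 + 1.19 + 1.64 = 9.24
Sum of distinct covariances = 11.79
σ²_T = ΣVar(i) + 2·Σcov = 9.24 + 2 × 11.79 = 32.82
α = (6/5)·(1 − 9.24/32.82) = 0.86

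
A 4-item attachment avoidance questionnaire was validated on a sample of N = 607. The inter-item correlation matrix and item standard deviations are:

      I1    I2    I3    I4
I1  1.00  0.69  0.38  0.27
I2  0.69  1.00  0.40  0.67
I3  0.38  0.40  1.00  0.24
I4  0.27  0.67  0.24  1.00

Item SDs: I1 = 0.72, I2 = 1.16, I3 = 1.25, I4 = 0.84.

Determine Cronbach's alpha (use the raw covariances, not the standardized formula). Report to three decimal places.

Σσ²ᵢ = 0.72² + 1.16² + 1.25² + 0.84² = 4.1321
Covariances σ_ij = r_ij · s_i · s_j:
  σ(I1,I2) = 0.69 × 0.72 × 1.16 = 0.5763
  σ(I1,I3) = 0.38 × 0.72 × 1.25 = 0.3420
  σ(I1,I4) = 0.27 × 0.72 × 0.84 = 0.1633
  σ(I2,I3) = 0.40 × 1.16 × 1.25 = 0.5800
  σ(I2,I4) = 0.67 × 1.16 × 0.84 = 0.6528
  σ(I3,I4) = 0.24 × 1.25 × 0.84 = 0.2520
σ²_T = Σσ²ᵢ + 2·Σσ_ij = 4.1321 + 2 × 2.5664 = 9.2649
α = (4/3)·(1 − 4.1321/9.2649) = 0.739

Cronbach's alpha = 0.739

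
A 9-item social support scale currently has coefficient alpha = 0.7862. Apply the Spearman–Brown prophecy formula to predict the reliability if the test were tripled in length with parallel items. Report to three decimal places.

Length factor m = 3
α' = m·α / (1 + (m−1)·α)
   = 3 × 0.7862 / (1 + (3 − 1) × 0.7862)
   = 2.3586 / 2.5724 = 0.917

predicted reliability = 0.917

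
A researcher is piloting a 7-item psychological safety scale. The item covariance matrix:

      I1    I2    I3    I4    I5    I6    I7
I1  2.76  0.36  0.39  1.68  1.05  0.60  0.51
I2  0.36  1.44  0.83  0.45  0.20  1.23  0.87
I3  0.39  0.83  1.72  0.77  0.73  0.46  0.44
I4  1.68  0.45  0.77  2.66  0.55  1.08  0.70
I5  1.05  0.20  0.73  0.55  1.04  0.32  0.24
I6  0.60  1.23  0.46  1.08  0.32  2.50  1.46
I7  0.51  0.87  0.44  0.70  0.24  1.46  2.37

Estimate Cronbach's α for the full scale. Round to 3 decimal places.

Cronbach's α = 0.785

Σσ²ᵢ = 2.76 + 1.44 + 1.72 + 2.66 + 1.04 + 2.50 + 2.37 = 14.49
Σ_{i<j} σ_ij = 14.92
σ²_T = 14.49 + 2 × 14.92 = 44.33
α = (k/(k−1))·(1 − Σσ²ᵢ/σ²_T) = (7/6)·(1 − 14.49/44.33) = 0.785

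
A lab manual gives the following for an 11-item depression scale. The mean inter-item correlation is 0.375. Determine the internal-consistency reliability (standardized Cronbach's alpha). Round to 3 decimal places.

α = 0.868

Standardized α = k·r̄ / (1 + (k−1)·r̄) = 11 × 0.375 / (1 + 10 × 0.375)
  = 4.1250 / 4.7500 = 0.868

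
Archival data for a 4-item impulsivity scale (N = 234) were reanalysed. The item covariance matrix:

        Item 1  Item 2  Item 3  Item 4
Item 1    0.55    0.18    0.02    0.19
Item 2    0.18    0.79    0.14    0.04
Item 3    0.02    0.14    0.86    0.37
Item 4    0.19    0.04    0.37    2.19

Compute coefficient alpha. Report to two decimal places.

ΣVar(i) = 0.55 + 0.79 + 0.86 + 2.19 = 4.39
Sum of off-diagonal covariances = 0.94
σ²_total = 4.39 + 2 × 0.94 = 6.27
α = (k/(k−1))·(1 − ΣVar(i)/σ²_total) = (4/3)·(1 − 4.39/6.27) = 0.40

coefficient alpha = 0.40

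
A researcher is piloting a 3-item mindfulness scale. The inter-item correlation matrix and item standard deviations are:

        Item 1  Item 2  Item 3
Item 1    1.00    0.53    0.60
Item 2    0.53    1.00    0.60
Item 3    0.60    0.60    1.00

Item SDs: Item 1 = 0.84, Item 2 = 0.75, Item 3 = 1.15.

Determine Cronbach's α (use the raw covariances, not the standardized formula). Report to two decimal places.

Cronbach's α = 0.79

Σσ²ᵢ = 0.84² + 0.75² + 1.15² = 2.5906
Covariances σ_ij = r_ij · s_i · s_j:
  σ(Item 1,Item 2) = 0.53 × 0.84 × 0.75 = 0.3339
  σ(Item 1,Item 3) = 0.60 × 0.84 × 1.15 = 0.5796
  σ(Item 2,Item 3) = 0.60 × 0.75 × 1.15 = 0.5175
σ²_T = Σσ²ᵢ + 2·Σσ_ij = 2.5906 + 2 × 1.4310 = 5.4526
α = (3/2)·(1 − 2.5906/5.4526) = 0.79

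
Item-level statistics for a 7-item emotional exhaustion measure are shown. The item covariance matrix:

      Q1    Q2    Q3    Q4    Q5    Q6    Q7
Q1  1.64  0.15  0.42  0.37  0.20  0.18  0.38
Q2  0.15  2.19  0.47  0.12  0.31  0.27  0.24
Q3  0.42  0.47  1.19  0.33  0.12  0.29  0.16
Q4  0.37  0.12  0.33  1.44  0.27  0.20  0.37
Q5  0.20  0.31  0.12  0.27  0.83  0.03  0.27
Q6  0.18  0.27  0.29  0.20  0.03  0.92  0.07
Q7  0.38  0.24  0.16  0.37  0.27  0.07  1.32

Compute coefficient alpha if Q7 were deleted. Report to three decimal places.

α = 0.571

Remaining items: Q1, Q2, Q3, Q4, Q5, Q6 (k = 6).
sum of item variances = 1.64 + 2.19 + 1.19 + 1.44 + 0.83 + 0.92 = 8.21
total variance = 8.21 + 2 × 3.73 = 15.67
α (item deleted) = (6/5)·(1 − 8.21/15.67) = 0.571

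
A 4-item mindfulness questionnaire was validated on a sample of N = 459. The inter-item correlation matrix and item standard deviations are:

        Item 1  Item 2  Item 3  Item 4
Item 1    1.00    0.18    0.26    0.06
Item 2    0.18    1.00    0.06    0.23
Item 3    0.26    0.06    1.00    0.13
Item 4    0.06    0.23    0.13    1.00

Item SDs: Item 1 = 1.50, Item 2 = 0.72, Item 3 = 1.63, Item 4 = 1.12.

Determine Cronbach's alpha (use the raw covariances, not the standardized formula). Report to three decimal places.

Cronbach's alpha = 0.399

Σσ²ᵢ = 1.50² + 0.72² + 1.63² + 1.12² = 6.6797
Covariances σ_ij = r_ij · s_i · s_j:
  σ(Item 1,Item 2) = 0.18 × 1.50 × 0.72 = 0.1944
  σ(Item 1,Item 3) = 0.26 × 1.50 × 1.63 = 0.6357
  σ(Item 1,Item 4) = 0.06 × 1.50 × 1.12 = 0.1008
  σ(Item 2,Item 3) = 0.06 × 0.72 × 1.63 = 0.0704
  σ(Item 2,Item 4) = 0.23 × 0.72 × 1.12 = 0.1855
  σ(Item 3,Item 4) = 0.13 × 1.63 × 1.12 = 0.2373
σ²_T = Σσ²ᵢ + 2·Σσ_ij = 6.6797 + 2 × 1.4241 = 9.5279
α = (4/3)·(1 − 6.6797/9.5279) = 0.399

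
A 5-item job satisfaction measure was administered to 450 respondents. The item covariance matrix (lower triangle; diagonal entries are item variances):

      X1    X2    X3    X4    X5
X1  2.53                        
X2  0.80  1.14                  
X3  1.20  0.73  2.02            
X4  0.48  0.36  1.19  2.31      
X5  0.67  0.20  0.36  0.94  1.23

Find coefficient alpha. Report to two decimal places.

α = 0.75

ΣVar(i) = 2.53 + 1.14 + 2.02 + 2.31 + 1.23 = 9.23
Σ_{i<j} σ_ij = 6.93
σ²_T = 9.23 + 2 × 6.93 = 23.09
α = (k/(k−1))·(1 − ΣVar(i)/σ²_T) = (5/4)·(1 − 9.23/23.09) = 0.75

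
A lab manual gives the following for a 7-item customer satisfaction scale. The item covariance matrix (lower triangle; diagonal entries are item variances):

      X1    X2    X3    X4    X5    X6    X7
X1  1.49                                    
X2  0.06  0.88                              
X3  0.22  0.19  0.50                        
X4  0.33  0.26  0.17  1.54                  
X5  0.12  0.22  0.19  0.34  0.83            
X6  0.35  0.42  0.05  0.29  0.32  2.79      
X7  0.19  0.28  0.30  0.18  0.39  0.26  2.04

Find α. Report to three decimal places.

α = 0.589

Σσ²ᵢ = 1.49 + 0.88 + 0.50 + 1.54 + 0.83 + 2.79 + 2.04 = 10.07
Sum of off-diagonal covariances = 5.13
σ²_T = 10.07 + 2 × 5.13 = 20.33
α = (k/(k−1))·(1 − Σσ²ᵢ/σ²_T) = (7/6)·(1 − 10.07/20.33) = 0.589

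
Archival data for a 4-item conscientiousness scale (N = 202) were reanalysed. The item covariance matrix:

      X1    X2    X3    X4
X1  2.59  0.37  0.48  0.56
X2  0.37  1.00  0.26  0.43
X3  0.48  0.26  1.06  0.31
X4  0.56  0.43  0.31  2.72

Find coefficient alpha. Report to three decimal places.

coefficient alpha = 0.527

ΣVar(i) = 2.59 + 1.00 + 1.06 + 2.72 = 7.37
Σ_{i<j} σ_ij = 2.41
total variance = 7.37 + 2 × 2.41 = 12.19
α = (k/(k−1))·(1 − ΣVar(i)/total variance) = (4/3)·(1 − 7.37/12.19) = 0.527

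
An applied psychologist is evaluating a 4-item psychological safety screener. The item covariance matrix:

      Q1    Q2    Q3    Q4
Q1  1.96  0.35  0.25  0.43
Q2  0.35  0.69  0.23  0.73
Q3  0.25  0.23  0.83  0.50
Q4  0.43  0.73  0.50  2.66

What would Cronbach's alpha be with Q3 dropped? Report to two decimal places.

Remaining items: Q1, Q2, Q4 (k = 3).
sum of item variances = 1.96 + 0.69 + 2.66 = 5.31
σ²_total = 5.31 + 2 × 1.51 = 8.33
α (item deleted) = (3/2)·(1 − 5.31/8.33) = 0.54

Cronbach's alpha = 0.54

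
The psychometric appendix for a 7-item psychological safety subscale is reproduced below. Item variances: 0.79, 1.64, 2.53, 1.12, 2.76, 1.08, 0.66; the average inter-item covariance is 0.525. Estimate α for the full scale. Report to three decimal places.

α = 0.788

sum of item variances = 0.79 + 1.64 + 2.53 + 1.12 + 2.76 + 1.08 + 0.66 = 10.58
Sum of the 21 distinct covariances = 21 × 0.525 = 11.025
σ²_T = sum of item variances + 2·Σcov = 10.58 + 2 × 11.025 = 32.630
α = (7/6)·(1 − 10.58/32.630) = 0.788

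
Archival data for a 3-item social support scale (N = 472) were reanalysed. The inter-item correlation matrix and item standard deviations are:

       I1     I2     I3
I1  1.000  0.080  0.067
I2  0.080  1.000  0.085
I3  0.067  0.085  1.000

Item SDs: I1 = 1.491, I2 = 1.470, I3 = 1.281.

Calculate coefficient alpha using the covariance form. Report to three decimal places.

Σσ²ᵢ = 1.491² + 1.470² + 1.281² = 6.0249
Covariances σ_ij = r_ij · s_i · s_j:
  σ(I1,I2) = 0.080 × 1.491 × 1.470 = 0.1753
  σ(I1,I3) = 0.067 × 1.491 × 1.281 = 0.1280
  σ(I2,I3) = 0.085 × 1.470 × 1.281 = 0.1601
σ²_T = Σσ²ᵢ + 2·Σσ_ij = 6.0249 + 2 × 0.4634 = 6.9517
α = (3/2)·(1 − 6.0249/6.9517) = 0.200

α = 0.200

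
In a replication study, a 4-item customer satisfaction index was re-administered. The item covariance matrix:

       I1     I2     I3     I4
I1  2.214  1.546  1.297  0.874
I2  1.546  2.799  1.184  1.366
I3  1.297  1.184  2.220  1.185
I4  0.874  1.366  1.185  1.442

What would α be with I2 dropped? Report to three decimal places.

α = 0.800

Remaining items: I1, I3, I4 (k = 3).
Σσ²ᵢ = 2.214 + 2.220 + 1.442 = 5.876
σ²_T = 5.876 + 2 × 3.356 = 12.588
α (item deleted) = (3/2)·(1 − 5.876/12.588) = 0.800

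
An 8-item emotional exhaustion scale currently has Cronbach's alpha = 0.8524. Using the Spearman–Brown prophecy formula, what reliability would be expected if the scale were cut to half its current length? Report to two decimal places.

Length factor m = 1/2
α' = m·α / (1 − (1−m)·α)
   = 1/2 × 0.8524 / (1 − (1 − 1/2) × 0.8524)
   = 0.4262 / 0.5738 = 0.74

predicted reliability = 0.74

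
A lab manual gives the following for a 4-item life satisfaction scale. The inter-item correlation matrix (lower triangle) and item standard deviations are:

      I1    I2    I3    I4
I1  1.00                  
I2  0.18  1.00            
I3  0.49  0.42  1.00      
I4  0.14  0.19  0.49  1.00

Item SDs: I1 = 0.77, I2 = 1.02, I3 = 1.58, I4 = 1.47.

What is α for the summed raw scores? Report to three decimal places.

α = 0.650

Σσ²ᵢ = 0.77² + 1.02² + 1.58² + 1.47² = 6.2906
Covariances σ_ij = r_ij · s_i · s_j:
  σ(I1,I2) = 0.18 × 0.77 × 1.02 = 0.1414
  σ(I1,I3) = 0.49 × 0.77 × 1.58 = 0.5961
  σ(I1,I4) = 0.14 × 0.77 × 1.47 = 0.1585
  σ(I2,I3) = 0.42 × 1.02 × 1.58 = 0.6769
  σ(I2,I4) = 0.19 × 1.02 × 1.47 = 0.2849
  σ(I3,I4) = 0.49 × 1.58 × 1.47 = 1.1381
σ²_T = Σσ²ᵢ + 2·Σσ_ij = 6.2906 + 2 × 2.9959 = 12.2824
α = (4/3)·(1 − 6.2906/12.2824) = 0.650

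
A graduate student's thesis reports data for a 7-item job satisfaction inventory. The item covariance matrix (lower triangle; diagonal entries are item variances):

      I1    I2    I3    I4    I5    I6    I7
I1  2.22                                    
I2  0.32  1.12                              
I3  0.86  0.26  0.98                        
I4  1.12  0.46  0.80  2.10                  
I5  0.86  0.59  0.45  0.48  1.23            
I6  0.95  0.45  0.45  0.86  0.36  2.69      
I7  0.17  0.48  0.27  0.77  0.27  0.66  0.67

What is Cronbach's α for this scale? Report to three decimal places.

Cronbach's α = 0.797

Σσᵢ² = 2.22 + 1.12 + 0.98 + 2.10 + 1.23 + 2.69 + 0.67 = 11.01
Sum of off-diagonal covariances = 11.89
Var(T) = 11.01 + 2 × 11.89 = 34.79
α = (k/(k−1))·(1 − Σσᵢ²/Var(T)) = (7/6)·(1 − 11.01/34.79) = 0.797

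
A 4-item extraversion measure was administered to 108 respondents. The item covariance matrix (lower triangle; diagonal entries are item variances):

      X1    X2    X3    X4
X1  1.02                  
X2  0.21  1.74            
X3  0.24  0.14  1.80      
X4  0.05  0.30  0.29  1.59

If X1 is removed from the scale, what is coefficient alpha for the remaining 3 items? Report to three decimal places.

Remaining items: X2, X3, X4 (k = 3).
ΣVar(i) = 1.74 + 1.80 + 1.59 = 5.13
σ²_T = 5.13 + 2 × 0.73 = 6.59
α (item deleted) = (3/2)·(1 − 5.13/6.59) = 0.332

α = 0.332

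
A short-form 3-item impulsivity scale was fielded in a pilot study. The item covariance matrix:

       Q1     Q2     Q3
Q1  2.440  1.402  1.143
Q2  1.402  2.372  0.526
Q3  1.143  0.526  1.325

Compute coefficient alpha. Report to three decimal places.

coefficient alpha = 0.750

Σσᵢ² = 2.440 + 2.372 + 1.325 = 6.137
Sum of off-diagonal covariances = 3.071
σ²_T = 6.137 + 2 × 3.071 = 12.279
α = (k/(k−1))·(1 − Σσᵢ²/σ²_T) = (3/2)·(1 − 6.137/12.279) = 0.750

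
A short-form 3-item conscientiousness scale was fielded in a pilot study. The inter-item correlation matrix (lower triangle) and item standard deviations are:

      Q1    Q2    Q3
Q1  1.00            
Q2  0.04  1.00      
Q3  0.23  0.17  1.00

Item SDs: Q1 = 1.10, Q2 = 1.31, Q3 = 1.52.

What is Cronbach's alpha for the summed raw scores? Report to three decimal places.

α = 0.345

Σσ²ᵢ = 1.10² + 1.31² + 1.52² = 5.2365
Covariances σ_ij = r_ij · s_i · s_j:
  σ(Q1,Q2) = 0.04 × 1.10 × 1.31 = 0.0576
  σ(Q1,Q3) = 0.23 × 1.10 × 1.52 = 0.3846
  σ(Q2,Q3) = 0.17 × 1.31 × 1.52 = 0.3385
σ²_T = Σσ²ᵢ + 2·Σσ_ij = 5.2365 + 2 × 0.7807 = 6.7979
α = (3/2)·(1 − 5.2365/6.7979) = 0.345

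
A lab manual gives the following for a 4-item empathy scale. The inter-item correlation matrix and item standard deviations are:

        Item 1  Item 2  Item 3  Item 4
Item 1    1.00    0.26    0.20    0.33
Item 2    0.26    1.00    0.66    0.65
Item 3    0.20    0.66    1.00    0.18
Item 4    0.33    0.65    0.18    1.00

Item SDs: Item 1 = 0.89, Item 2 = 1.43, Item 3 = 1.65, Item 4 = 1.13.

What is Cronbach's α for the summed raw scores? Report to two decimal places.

Σσ²ᵢ = 0.89² + 1.43² + 1.65² + 1.13² = 6.8364
Covariances σ_ij = r_ij · s_i · s_j:
  σ(Item 1,Item 2) = 0.26 × 0.89 × 1.43 = 0.3309
  σ(Item 1,Item 3) = 0.20 × 0.89 × 1.65 = 0.2937
  σ(Item 1,Item 4) = 0.33 × 0.89 × 1.13 = 0.3319
  σ(Item 2,Item 3) = 0.66 × 1.43 × 1.65 = 1.5573
  σ(Item 2,Item 4) = 0.65 × 1.43 × 1.13 = 1.0503
  σ(Item 3,Item 4) = 0.18 × 1.65 × 1.13 = 0.3356
σ²_T = Σσ²ᵢ + 2·Σσ_ij = 6.8364 + 2 × 3.8997 = 14.6358
α = (4/3)·(1 − 6.8364/14.6358) = 0.71

α = 0.71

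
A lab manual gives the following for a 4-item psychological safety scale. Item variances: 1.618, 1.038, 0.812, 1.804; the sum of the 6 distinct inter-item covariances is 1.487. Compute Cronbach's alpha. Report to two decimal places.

Σσ²ᵢ = 1.618 + 1.038 + 0.812 + 1.804 = 5.272
Sum of distinct covariances = 1.487
Var(T) = Σσ²ᵢ + 2·Σcov = 5.272 + 2 × 1.487 = 8.246
α = (4/3)·(1 − 5.272/8.246) = 0.48

Cronbach's alpha = 0.48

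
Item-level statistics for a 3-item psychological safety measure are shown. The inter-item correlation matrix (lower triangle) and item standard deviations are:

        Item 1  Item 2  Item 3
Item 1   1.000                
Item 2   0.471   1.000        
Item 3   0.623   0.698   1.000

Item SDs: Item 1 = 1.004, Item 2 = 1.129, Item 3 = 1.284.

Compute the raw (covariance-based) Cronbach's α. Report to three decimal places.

Σσ²ᵢ = 1.004² + 1.129² + 1.284² = 3.9313
Covariances σ_ij = r_ij · s_i · s_j:
  σ(Item 1,Item 2) = 0.471 × 1.004 × 1.129 = 0.5339
  σ(Item 1,Item 3) = 0.623 × 1.004 × 1.284 = 0.8031
  σ(Item 2,Item 3) = 0.698 × 1.129 × 1.284 = 1.0118
σ²_T = Σσ²ᵢ + 2·Σσ_ij = 3.9313 + 2 × 2.3488 = 8.6289
α = (3/2)·(1 − 3.9313/8.6289) = 0.817

α = 0.817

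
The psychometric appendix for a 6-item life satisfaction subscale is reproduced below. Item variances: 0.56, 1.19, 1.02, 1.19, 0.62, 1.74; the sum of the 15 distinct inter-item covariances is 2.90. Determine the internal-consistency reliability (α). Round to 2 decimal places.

α = 0.57

Σσᵢ² = 0.56 + 1.19 + 1.02 + 1.19 + 0.62 + 1.74 = 6.32
Sum of distinct covariances = 2.90
σ²_T = Σσᵢ² + 2·Σcov = 6.32 + 2 × 2.90 = 12.12
α = (6/5)·(1 − 6.32/12.12) = 0.57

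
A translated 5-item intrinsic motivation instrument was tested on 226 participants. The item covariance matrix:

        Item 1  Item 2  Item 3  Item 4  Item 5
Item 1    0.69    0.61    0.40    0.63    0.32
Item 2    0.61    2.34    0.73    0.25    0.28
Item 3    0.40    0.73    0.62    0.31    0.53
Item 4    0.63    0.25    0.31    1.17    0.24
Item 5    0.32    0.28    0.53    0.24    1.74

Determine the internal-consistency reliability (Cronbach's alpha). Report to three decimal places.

Σσᵢ² = 0.69 + 2.34 + 0.62 + 1.17 + 1.74 = 6.56
Sum of the distinct covariances = 4.30
total variance = 6.56 + 2 × 4.30 = 15.16
α = (k/(k−1))·(1 − Σσᵢ²/total variance) = (5/4)·(1 − 6.56/15.16) = 0.709

α = 0.709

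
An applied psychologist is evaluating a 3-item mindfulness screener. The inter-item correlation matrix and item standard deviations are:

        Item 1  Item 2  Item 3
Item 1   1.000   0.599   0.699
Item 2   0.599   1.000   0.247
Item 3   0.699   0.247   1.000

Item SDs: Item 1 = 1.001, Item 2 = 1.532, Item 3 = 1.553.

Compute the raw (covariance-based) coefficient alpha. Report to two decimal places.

α = 0.71

Σσ²ᵢ = 1.001² + 1.532² + 1.553² = 5.7608
Covariances σ_ij = r_ij · s_i · s_j:
  σ(Item 1,Item 2) = 0.599 × 1.001 × 1.532 = 0.9186
  σ(Item 1,Item 3) = 0.699 × 1.001 × 1.553 = 1.0866
  σ(Item 2,Item 3) = 0.247 × 1.532 × 1.553 = 0.5877
σ²_T = Σσ²ᵢ + 2·Σσ_ij = 5.7608 + 2 × 2.5929 = 10.9466
α = (3/2)·(1 − 5.7608/10.9466) = 0.71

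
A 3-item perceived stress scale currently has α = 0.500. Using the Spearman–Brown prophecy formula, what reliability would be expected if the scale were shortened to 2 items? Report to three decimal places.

predicted reliability = 0.400

Length factor m = 2/3 = 0.6667
α' = m·α / (1 − (1−m)·α)
   = 2/3 × 0.500 / (1 − (1 − 2/3) × 0.500)
   = 0.3333 / 0.8333 = 0.400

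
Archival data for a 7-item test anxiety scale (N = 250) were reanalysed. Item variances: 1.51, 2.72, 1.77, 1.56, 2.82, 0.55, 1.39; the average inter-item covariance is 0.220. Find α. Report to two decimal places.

ΣVar(i) = 1.51 + 2.72 + 1.77 + 1.56 + 2.82 + 0.55 + 1.39 = 12.32
Sum of the 21 distinct covariances = 21 × 0.220 = 4.620
Var(T) = ΣVar(i) + 2·Σcov = 12.32 + 2 × 4.620 = 21.560
α = (7/6)·(1 − 12.32/21.560) = 0.50

α = 0.50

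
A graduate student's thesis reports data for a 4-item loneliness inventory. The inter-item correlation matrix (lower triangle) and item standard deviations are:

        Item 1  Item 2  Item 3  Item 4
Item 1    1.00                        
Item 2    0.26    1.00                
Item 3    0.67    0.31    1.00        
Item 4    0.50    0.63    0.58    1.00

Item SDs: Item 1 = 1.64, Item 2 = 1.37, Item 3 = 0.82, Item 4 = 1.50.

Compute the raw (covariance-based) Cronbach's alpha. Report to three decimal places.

Σσ²ᵢ = 1.64² + 1.37² + 0.82² + 1.50² = 7.4889
Covariances σ_ij = r_ij · s_i · s_j:
  σ(Item 1,Item 2) = 0.26 × 1.64 × 1.37 = 0.5842
  σ(Item 1,Item 3) = 0.67 × 1.64 × 0.82 = 0.9010
  σ(Item 1,Item 4) = 0.50 × 1.64 × 1.50 = 1.2300
  σ(Item 2,Item 3) = 0.31 × 1.37 × 0.82 = 0.3483
  σ(Item 2,Item 4) = 0.63 × 1.37 × 1.50 = 1.2947
  σ(Item 3,Item 4) = 0.58 × 0.82 × 1.50 = 0.7134
σ²_T = Σσ²ᵢ + 2·Σσ_ij = 7.4889 + 2 × 5.0716 = 17.6321
α = (4/3)·(1 − 7.4889/17.6321) = 0.767

α = 0.767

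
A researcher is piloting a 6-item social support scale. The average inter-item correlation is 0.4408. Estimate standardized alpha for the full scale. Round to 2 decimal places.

α = 0.83

Standardized α = k·r̄ / (1 + (k−1)·r̄) = 6 × 0.4408 / (1 + 5 × 0.4408)
  = 2.6448 / 3.2040 = 0.83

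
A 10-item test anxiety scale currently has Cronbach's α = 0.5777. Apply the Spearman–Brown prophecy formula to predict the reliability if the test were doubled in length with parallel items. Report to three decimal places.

Length factor m = 2
α' = m·α / (1 + (m−1)·α)
   = 2 × 0.5777 / (1 + (2 − 1) × 0.5777)
   = 1.1554 / 1.5777 = 0.732

predicted reliability = 0.732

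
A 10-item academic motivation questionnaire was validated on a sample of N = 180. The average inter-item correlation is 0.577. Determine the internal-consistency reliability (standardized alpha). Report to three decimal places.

standardized alpha = 0.932

Standardized α = k·r̄ / (1 + (k−1)·r̄) = 10 × 0.577 / (1 + 9 × 0.577)
  = 5.7700 / 6.1930 = 0.932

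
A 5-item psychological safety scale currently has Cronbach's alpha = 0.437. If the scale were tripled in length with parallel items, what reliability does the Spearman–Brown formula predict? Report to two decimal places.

predicted reliability = 0.70

Length factor m = 3
α' = m·α / (1 + (m−1)·α)
   = 3 × 0.437 / (1 + (3 − 1) × 0.437)
   = 1.3110 / 1.8740 = 0.70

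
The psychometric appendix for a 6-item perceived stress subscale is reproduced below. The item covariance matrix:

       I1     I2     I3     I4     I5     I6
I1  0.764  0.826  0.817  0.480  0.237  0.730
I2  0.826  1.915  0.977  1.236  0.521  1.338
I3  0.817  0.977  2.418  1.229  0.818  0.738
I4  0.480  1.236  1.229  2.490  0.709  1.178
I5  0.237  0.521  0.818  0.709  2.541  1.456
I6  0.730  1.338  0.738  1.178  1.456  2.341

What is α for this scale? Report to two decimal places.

sum of item variances = 0.764 + 1.915 + 2.418 + 2.490 + 2.541 + 2.341 = 12.469
Sum of off-diagonal covariances = 13.290
σ²_total = 12.469 + 2 × 13.290 = 39.049
α = (k/(k−1))·(1 − sum of item variances/σ²_total) = (6/5)·(1 − 12.469/39.049) = 0.82

α = 0.82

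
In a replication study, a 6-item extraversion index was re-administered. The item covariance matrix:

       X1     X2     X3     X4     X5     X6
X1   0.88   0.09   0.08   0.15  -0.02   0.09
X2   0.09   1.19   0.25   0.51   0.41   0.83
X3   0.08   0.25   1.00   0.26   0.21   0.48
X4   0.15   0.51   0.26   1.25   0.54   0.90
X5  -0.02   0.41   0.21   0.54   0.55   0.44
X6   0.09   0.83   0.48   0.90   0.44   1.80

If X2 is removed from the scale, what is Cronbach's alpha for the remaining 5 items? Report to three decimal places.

Remaining items: X1, X3, X4, X5, X6 (k = 5).
ΣVar(i) = 0.88 + 1.00 + 1.25 + 0.55 + 1.80 = 5.48
total variance = 5.48 + 2 × 3.13 = 11.74
α (item deleted) = (5/4)·(1 − 5.48/11.74) = 0.667

Cronbach's alpha = 0.667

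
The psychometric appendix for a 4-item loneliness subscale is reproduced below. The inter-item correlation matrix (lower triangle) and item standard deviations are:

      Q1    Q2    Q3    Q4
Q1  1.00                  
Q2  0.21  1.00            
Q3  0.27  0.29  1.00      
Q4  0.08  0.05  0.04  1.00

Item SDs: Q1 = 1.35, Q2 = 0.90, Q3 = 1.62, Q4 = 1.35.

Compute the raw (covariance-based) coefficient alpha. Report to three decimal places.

Σσ²ᵢ = 1.35² + 0.90² + 1.62² + 1.35² = 7.0794
Covariances σ_ij = r_ij · s_i · s_j:
  σ(Q1,Q2) = 0.21 × 1.35 × 0.90 = 0.2552
  σ(Q1,Q3) = 0.27 × 1.35 × 1.62 = 0.5905
  σ(Q1,Q4) = 0.08 × 1.35 × 1.35 = 0.1458
  σ(Q2,Q3) = 0.29 × 0.90 × 1.62 = 0.4228
  σ(Q2,Q4) = 0.05 × 0.90 × 1.35 = 0.0608
  σ(Q3,Q4) = 0.04 × 1.62 × 1.35 = 0.0875
σ²_T = Σσ²ᵢ + 2·Σσ_ij = 7.0794 + 2 × 1.5626 = 10.2046
α = (4/3)·(1 − 7.0794/10.2046) = 0.408

coefficient alpha = 0.408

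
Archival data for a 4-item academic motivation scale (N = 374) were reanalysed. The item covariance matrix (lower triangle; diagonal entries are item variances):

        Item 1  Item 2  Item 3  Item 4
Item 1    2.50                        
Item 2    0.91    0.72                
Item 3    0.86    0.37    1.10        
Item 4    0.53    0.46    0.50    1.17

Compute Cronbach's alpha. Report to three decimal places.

Σσ²ᵢ = 2.50 + 0.72 + 1.10 + 1.17 = 5.49
Sum of the distinct covariances = 3.63
Var(T) = 5.49 + 2 × 3.63 = 12.75
α = (k/(k−1))·(1 − Σσ²ᵢ/Var(T)) = (4/3)·(1 − 5.49/12.75) = 0.759

α = 0.759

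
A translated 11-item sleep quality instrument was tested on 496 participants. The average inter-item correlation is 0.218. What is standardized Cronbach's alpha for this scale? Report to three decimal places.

Standardized α = k·r̄ / (1 + (k−1)·r̄) = 11 × 0.218 / (1 + 10 × 0.218)
  = 2.3980 / 3.1800 = 0.754

α = 0.754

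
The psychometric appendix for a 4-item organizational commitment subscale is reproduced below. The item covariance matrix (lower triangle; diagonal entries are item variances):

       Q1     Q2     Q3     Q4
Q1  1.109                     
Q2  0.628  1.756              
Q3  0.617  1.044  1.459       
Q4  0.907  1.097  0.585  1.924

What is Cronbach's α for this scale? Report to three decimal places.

α = 0.813

sum of item variances = 1.109 + 1.756 + 1.459 + 1.924 = 6.248
Σ_{i<j} σ_ij = 4.878
σ²_total = 6.248 + 2 × 4.878 = 16.004
α = (k/(k−1))·(1 − sum of item variances/σ²_total) = (4/3)·(1 − 6.248/16.004) = 0.813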